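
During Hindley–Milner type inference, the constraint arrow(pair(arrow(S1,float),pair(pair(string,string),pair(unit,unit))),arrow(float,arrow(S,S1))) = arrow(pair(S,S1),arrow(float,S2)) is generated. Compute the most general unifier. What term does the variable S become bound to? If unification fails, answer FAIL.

arrow(pair(pair(string,string),pair(unit,unit)),float)

Decompose arrow/2: pair(arrow(S1,float),pair(pair(string,string),pair(unit,unit))) = pair(S,S1),  arrow(float,arrow(S,S1)) = arrow(float,S2).
Decompose pair/2: arrow(S1,float) = S,  pair(pair(string,string),pair(unit,unit)) = S1.
Bind S := arrow(S1,float); substituting into the one remaining equation that mentions S gives: arrow(float,arrow(arrow(S1,float),S1)) = arrow(float,S2).
Bind S1 := pair(pair(string,string),pair(unit,unit)); substituting into the remaining equation gives: arrow(float,arrow(arrow(pair(pair(string,string),pair(unit,unit)),float),pair(pair(string,string),pair(unit,unit)))) = arrow(float,S2). Substituting into the earlier binding gives S := arrow(pair(pair(string,string),pair(unit,unit)),float).
Decompose arrow/2: float = float,  arrow(arrow(pair(pair(string,string),pair(unit,unit)),float),pair(pair(string,string),pair(unit,unit))) = S2.
Delete trivial equation float = float.
Bind S2 := arrow(arrow(pair(pair(string,string),pair(unit,unit)),float),pair(pair(string,string),pair(unit,unit))).
MGU = { S ↦ arrow(pair(pair(string,string),pair(unit,unit)),float), S1 ↦ pair(pair(string,string),pair(unit,unit)), S2 ↦ arrow(arrow(pair(pair(string,string),pair(unit,unit)),float),pair(pair(string,string),pair(unit,unit))) }, so S ↦ arrow(pair(pair(string,string),pair(unit,unit)),float).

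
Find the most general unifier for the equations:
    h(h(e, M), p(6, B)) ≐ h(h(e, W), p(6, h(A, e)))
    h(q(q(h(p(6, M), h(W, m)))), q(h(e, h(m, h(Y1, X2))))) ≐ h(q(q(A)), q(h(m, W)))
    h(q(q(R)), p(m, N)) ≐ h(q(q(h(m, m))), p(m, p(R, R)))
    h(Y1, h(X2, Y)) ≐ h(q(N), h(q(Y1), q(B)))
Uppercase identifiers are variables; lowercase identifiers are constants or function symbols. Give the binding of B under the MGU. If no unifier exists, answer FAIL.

FAIL

Decompose h/2: h(e, M) ≐ h(e, W),  p(6, B) ≐ p(6, h(A, e)).
Decompose h/2: e ≐ e,  M ≐ W.
Delete trivial equation e ≐ e.
Bind M := W; substituting into the one remaining equation that mentions M gives: h(q(q(h(p(6, W), h(W, m)))), q(h(e, h(m, h(Y1, X2))))) ≐ h(q(q(A)), q(h(m, W))).
Decompose p/2: 6 ≐ 6,  B ≐ h(A, e).
Delete trivial equation 6 ≐ 6.
Bind B := h(A, e); substituting into the one remaining equation that mentions B gives: h(Y1, h(X2, Y)) ≐ h(q(N), h(q(Y1), q(h(A, e)))).
Decompose h/2: q(q(h(p(6, W), h(W, m)))) ≐ q(q(A)),  q(h(e, h(m, h(Y1, X2)))) ≐ q(h(m, W)).
Decompose q/1: q(h(p(6, W), h(W, m))) ≐ q(A).
Decompose q/1: h(p(6, W), h(W, m)) ≐ A.
Bind A := h(p(6, W), h(W, m)); substituting into the one remaining equation that mentions A gives: h(Y1, h(X2, Y)) ≐ h(q(N), h(q(Y1), q(h(h(p(6, W), h(W, m)), e)))). Substituting into the earlier binding gives B := h(h(p(6, W), h(W, m)), e).
Decompose q/1: h(e, h(m, h(Y1, X2))) ≐ h(m, W).
Decompose h/2: e ≐ m,  h(m, h(Y1, X2)) ≐ W.
Clash: constants e and m differ; no unifier exists.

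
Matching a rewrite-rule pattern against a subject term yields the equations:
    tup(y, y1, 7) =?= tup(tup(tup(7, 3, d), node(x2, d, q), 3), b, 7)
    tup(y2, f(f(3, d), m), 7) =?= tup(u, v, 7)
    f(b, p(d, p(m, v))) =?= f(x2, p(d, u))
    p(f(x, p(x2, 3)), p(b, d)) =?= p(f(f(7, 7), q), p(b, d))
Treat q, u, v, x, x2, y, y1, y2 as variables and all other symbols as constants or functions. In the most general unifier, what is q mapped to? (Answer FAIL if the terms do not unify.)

p(b, 3)

Decompose tup/3: y =?= tup(tup(7, 3, d), node(x2, d, q), 3),  y1 =?= b,  7 =?= 7.
Bind y := tup(tup(7, 3, d), node(x2, d, q), 3); no other remaining equation mentions y.
Bind y1 := b; no other remaining equation mentions y1.
Delete trivial equation 7 =?= 7.
Decompose tup/3: y2 =?= u,  f(f(3, d), m) =?= v,  7 =?= 7.
Bind y2 := u; no other remaining equation mentions y2.
Bind v := f(f(3, d), m); substituting into the one remaining equation that mentions v gives: f(b, p(d, p(m, f(f(3, d), m)))) =?= f(x2, p(d, u)).
Delete trivial equation 7 =?= 7.
Decompose f/2: b =?= x2,  p(d, p(m, f(f(3, d), m))) =?= p(d, u).
Bind x2 := b; substituting into the one remaining equation that mentions x2 gives: p(f(x, p(b, 3)), p(b, d)) =?= p(f(f(7, 7), q), p(b, d)). Substituting into the earlier binding gives y := tup(tup(7, 3, d), node(b, d, q), 3).
Decompose p/2: d =?= d,  p(m, f(f(3, d), m)) =?= u.
Delete trivial equation d =?= d.
Bind u := p(m, f(f(3, d), m)); no other remaining equation mentions u. Substituting into the earlier binding gives y2 := p(m, f(f(3, d), m)).
Decompose p/2: f(x, p(b, 3)) =?= f(f(7, 7), q),  p(b, d) =?= p(b, d).
Decompose f/2: x =?= f(7, 7),  p(b, 3) =?= q.
Bind x := f(7, 7); no other remaining equation mentions x.
Bind q := p(b, 3); no other remaining equation mentions q. Substituting into the earlier binding gives y := tup(tup(7, 3, d), node(b, d, p(b, 3)), 3).
Delete trivial equation p(b, d) =?= p(b, d).
MGU = { y -> tup(tup(7, 3, d), node(b, d, p(b, 3)), 3), y1 -> b, y2 -> p(m, f(f(3, d), m)), v -> f(f(3, d), m), x2 -> b, u -> p(m, f(f(3, d), m)), x -> f(7, 7), q -> p(b, 3) }, so q -> p(b, 3).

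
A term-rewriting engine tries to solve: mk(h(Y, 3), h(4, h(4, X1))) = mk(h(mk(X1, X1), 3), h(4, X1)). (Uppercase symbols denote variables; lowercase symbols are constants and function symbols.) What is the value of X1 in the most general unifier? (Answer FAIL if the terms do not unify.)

FAIL

Decompose mk/2: h(Y, 3) = h(mk(X1, X1), 3),  h(4, h(4, X1)) = h(4, X1).
Decompose h/2: Y = mk(X1, X1),  3 = 3.
Bind Y := mk(X1, X1); no other remaining equation mentions Y.
Delete trivial equation 3 = 3.
Decompose h/2: 4 = 4,  h(4, X1) = X1.
Delete trivial equation 4 = 4.
Occurs check fails: X1 occurs in h(4, X1); the equation X1 = h(4, X1) has no finite solution.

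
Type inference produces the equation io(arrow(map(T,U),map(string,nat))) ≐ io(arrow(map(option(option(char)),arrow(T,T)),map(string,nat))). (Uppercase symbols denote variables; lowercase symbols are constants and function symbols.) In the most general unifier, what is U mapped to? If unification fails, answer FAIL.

Decompose io/1: arrow(map(T,U),map(string,nat)) ≐ arrow(map(option(option(char)),arrow(T,T)),map(string,nat)).
Decompose arrow/2: map(T,U) ≐ map(option(option(char)),arrow(T,T)),  map(string,nat) ≐ map(string,nat).
Decompose map/2: T ≐ option(option(char)),  U ≐ arrow(T,T).
Bind T := option(option(char)); substituting into the one remaining equation that mentions T gives: U ≐ arrow(option(option(char)),option(option(char))).
Bind U := arrow(option(option(char)),option(option(char))); no other remaining equation mentions U.
Delete trivial equation map(string,nat) ≐ map(string,nat).
MGU = { T -> option(option(char)), U -> arrow(option(option(char)),option(option(char))) }, so U -> arrow(option(option(char)),option(option(char))).

arrow(option(option(char)),option(option(char)))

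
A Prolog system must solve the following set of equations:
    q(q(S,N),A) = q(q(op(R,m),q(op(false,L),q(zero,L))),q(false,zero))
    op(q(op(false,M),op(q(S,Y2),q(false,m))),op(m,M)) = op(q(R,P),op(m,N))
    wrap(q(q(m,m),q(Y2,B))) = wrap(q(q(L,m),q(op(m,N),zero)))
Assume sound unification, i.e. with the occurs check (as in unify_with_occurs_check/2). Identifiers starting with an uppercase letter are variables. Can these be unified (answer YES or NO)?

Decompose q/2: q(S,N) = q(op(R,m),q(op(false,L),q(zero,L))),  A = q(false,zero).
Decompose q/2: S = op(R,m),  N = q(op(false,L),q(zero,L)).
Bind S := op(R,m); substituting into the one remaining equation that mentions S gives: op(q(op(false,M),op(q(op(R,m),Y2),q(false,m))),op(m,M)) = op(q(R,P),op(m,N)).
Bind N := q(op(false,L),q(zero,L)); substituting into the 2 remaining equations that mention N gives: op(q(op(false,M),op(q(op(R,m),Y2),q(false,m))),op(m,M)) = op(q(R,P),op(m,q(op(false,L),q(zero,L)))),  wrap(q(q(m,m),q(Y2,B))) = wrap(q(q(L,m),q(op(m,q(op(false,L),q(zero,L))),zero))).
Bind A := q(false,zero); no other remaining equation mentions A.
Decompose op/2: q(op(false,M),op(q(op(R,m),Y2),q(false,m))) = q(R,P),  op(m,M) = op(m,q(op(false,L),q(zero,L))).
Decompose q/2: op(false,M) = R,  op(q(op(R,m),Y2),q(false,m)) = P.
Bind R := op(false,M); substituting into the one remaining equation that mentions R gives: op(q(op(op(false,M),m),Y2),q(false,m)) = P. Substituting into the earlier binding gives S := op(op(false,M),m).
Bind P := op(q(op(op(false,M),m),Y2),q(false,m)); no other remaining equation mentions P.
Decompose op/2: m = m,  M = q(op(false,L),q(zero,L)).
Delete trivial equation m = m.
Bind M := q(op(false,L),q(zero,L)); no other remaining equation mentions M. Substituting into the earlier bindings gives S := op(op(false,q(op(false,L),q(zero,L))),m), R := op(false,q(op(false,L),q(zero,L))), P := op(q(op(op(false,q(op(false,L),q(zero,L))),m),Y2),q(false,m)).
Decompose wrap/1: q(q(m,m),q(Y2,B)) = q(q(L,m),q(op(m,q(op(false,L),q(zero,L))),zero)).
Decompose q/2: q(m,m) = q(L,m),  q(Y2,B) = q(op(m,q(op(false,L),q(zero,L))),zero).
Decompose q/2: m = L,  m = m.
Bind L := m; substituting into the one remaining equation that mentions L gives: q(Y2,B) = q(op(m,q(op(false,m),q(zero,m))),zero). Substituting into the earlier bindings gives S := op(op(false,q(op(false,m),q(zero,m))),m), N := q(op(false,m),q(zero,m)), R := op(false,q(op(false,m),q(zero,m))), P := op(q(op(op(false,q(op(false,m),q(zero,m))),m),Y2),q(false,m)), M := q(op(false,m),q(zero,m)).
Delete trivial equation m = m.
Decompose q/2: Y2 = op(m,q(op(false,m),q(zero,m))),  B = zero.
Bind Y2 := op(m,q(op(false,m),q(zero,m))); no other remaining equation mentions Y2. Substituting into the earlier binding gives P := op(q(op(op(false,q(op(false,m),q(zero,m))),m),op(m,q(op(false,m),q(zero,m)))),q(false,m)).
Bind B := zero.
No equations remain and no clash or occurs-check failure arose, so a unifier exists.

YES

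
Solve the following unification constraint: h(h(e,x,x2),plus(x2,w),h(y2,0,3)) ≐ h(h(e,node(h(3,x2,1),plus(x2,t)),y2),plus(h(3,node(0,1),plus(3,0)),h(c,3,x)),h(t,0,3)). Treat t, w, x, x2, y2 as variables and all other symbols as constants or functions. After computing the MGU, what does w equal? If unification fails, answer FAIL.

Decompose h/3: h(e,x,x2) ≐ h(e,node(h(3,x2,1),plus(x2,t)),y2),  plus(x2,w) ≐ plus(h(3,node(0,1),plus(3,0)),h(c,3,x)),  h(y2,0,3) ≐ h(t,0,3).
Decompose h/3: e ≐ e,  x ≐ node(h(3,x2,1),plus(x2,t)),  x2 ≐ y2.
Delete trivial equation e ≐ e.
Bind x := node(h(3,x2,1),plus(x2,t)); substituting into the one remaining equation that mentions x gives: plus(x2,w) ≐ plus(h(3,node(0,1),plus(3,0)),h(c,3,node(h(3,x2,1),plus(x2,t)))).
Bind x2 := y2; substituting into the one remaining equation that mentions x2 gives: plus(y2,w) ≐ plus(h(3,node(0,1),plus(3,0)),h(c,3,node(h(3,y2,1),plus(y2,t)))). Substituting into the earlier binding gives x := node(h(3,y2,1),plus(y2,t)).
Decompose plus/2: y2 ≐ h(3,node(0,1),plus(3,0)),  w ≐ h(c,3,node(h(3,y2,1),plus(y2,t))).
Bind y2 := h(3,node(0,1),plus(3,0)); substituting into the remaining equations gives: w ≐ h(c,3,node(h(3,h(3,node(0,1),plus(3,0)),1),plus(h(3,node(0,1),plus(3,0)),t))),  h(h(3,node(0,1),plus(3,0)),0,3) ≐ h(t,0,3). Substituting into the earlier bindings gives x := node(h(3,h(3,node(0,1),plus(3,0)),1),plus(h(3,node(0,1),plus(3,0)),t)), x2 := h(3,node(0,1),plus(3,0)).
Bind w := h(c,3,node(h(3,h(3,node(0,1),plus(3,0)),1),plus(h(3,node(0,1),plus(3,0)),t))); no other remaining equation mentions w.
Decompose h/3: h(3,node(0,1),plus(3,0)) ≐ t,  0 ≐ 0,  3 ≐ 3.
Bind t := h(3,node(0,1),plus(3,0)); no other remaining equation mentions t. Substituting into the earlier bindings gives x := node(h(3,h(3,node(0,1),plus(3,0)),1),plus(h(3,node(0,1),plus(3,0)),h(3,node(0,1),plus(3,0)))), w := h(c,3,node(h(3,h(3,node(0,1),plus(3,0)),1),plus(h(3,node(0,1),plus(3,0)),h(3,node(0,1),plus(3,0))))).
Delete trivial equation 0 ≐ 0.
Delete trivial equation 3 ≐ 3.
MGU = { x ↦ node(h(3,h(3,node(0,1),plus(3,0)),1),plus(h(3,node(0,1),plus(3,0)),h(3,node(0,1),plus(3,0)))), x2 ↦ h(3,node(0,1),plus(3,0)), y2 ↦ h(3,node(0,1),plus(3,0)), w ↦ h(c,3,node(h(3,h(3,node(0,1),plus(3,0)),1),plus(h(3,node(0,1),plus(3,0)),h(3,node(0,1),plus(3,0))))), t ↦ h(3,node(0,1),plus(3,0)) }, so w ↦ h(c,3,node(h(3,h(3,node(0,1),plus(3,0)),1),plus(h(3,node(0,1),plus(3,0)),h(3,node(0,1),plus(3,0))))).

h(c,3,node(h(3,h(3,node(0,1),plus(3,0)),1),plus(h(3,node(0,1),plus(3,0)),h(3,node(0,1),plus(3,0)))))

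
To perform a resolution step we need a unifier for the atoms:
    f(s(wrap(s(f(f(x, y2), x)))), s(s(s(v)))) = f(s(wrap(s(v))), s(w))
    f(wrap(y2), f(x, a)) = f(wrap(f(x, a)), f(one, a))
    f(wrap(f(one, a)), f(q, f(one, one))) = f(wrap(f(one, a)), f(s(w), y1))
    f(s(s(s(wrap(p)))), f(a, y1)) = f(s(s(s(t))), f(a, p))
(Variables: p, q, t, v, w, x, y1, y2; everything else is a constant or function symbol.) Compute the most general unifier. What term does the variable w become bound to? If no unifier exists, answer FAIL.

Decompose f/2: s(wrap(s(f(f(x, y2), x)))) = s(wrap(s(v))),  s(s(s(v))) = s(w).
Decompose s/1: wrap(s(f(f(x, y2), x))) = wrap(s(v)).
Decompose wrap/1: s(f(f(x, y2), x)) = s(v).
Decompose s/1: f(f(x, y2), x) = v.
Bind v := f(f(x, y2), x); substituting into the one remaining equation that mentions v gives: s(s(s(f(f(x, y2), x)))) = s(w).
Decompose s/1: s(s(f(f(x, y2), x))) = w.
Bind w := s(s(f(f(x, y2), x))); substituting into the one remaining equation that mentions w gives: f(wrap(f(one, a)), f(q, f(one, one))) = f(wrap(f(one, a)), f(s(s(s(f(f(x, y2), x)))), y1)).
Decompose f/2: wrap(y2) = wrap(f(x, a)),  f(x, a) = f(one, a).
Decompose wrap/1: y2 = f(x, a).
Bind y2 := f(x, a); substituting into the one remaining equation that mentions y2 gives: f(wrap(f(one, a)), f(q, f(one, one))) = f(wrap(f(one, a)), f(s(s(s(f(f(x, f(x, a)), x)))), y1)). Substituting into the earlier bindings gives v := f(f(x, f(x, a)), x), w := s(s(f(f(x, f(x, a)), x))).
Decompose f/2: x = one,  a = a.
Bind x := one; substituting into the one remaining equation that mentions x gives: f(wrap(f(one, a)), f(q, f(one, one))) = f(wrap(f(one, a)), f(s(s(s(f(f(one, f(one, a)), one)))), y1)). Substituting into the earlier bindings gives v := f(f(one, f(one, a)), one), w := s(s(f(f(one, f(one, a)), one))), y2 := f(one, a).
Delete trivial equation a = a.
Decompose f/2: wrap(f(one, a)) = wrap(f(one, a)),  f(q, f(one, one)) = f(s(s(s(f(f(one, f(one, a)), one)))), y1).
Delete trivial equation wrap(f(one, a)) = wrap(f(one, a)).
Decompose f/2: q = s(s(s(f(f(one, f(one, a)), one)))),  f(one, one) = y1.
Bind q := s(s(s(f(f(one, f(one, a)), one)))); no other remaining equation mentions q.
Bind y1 := f(one, one); substituting into the remaining equation gives: f(s(s(s(wrap(p)))), f(a, f(one, one))) = f(s(s(s(t))), f(a, p)).
Decompose f/2: s(s(s(wrap(p)))) = s(s(s(t))),  f(a, f(one, one)) = f(a, p).
Decompose s/1: s(s(wrap(p))) = s(s(t)).
Decompose s/1: s(wrap(p)) = s(t).
Decompose s/1: wrap(p) = t.
Bind t := wrap(p); no other remaining equation mentions t.
Decompose f/2: a = a,  f(one, one) = p.
Delete trivial equation a = a.
Bind p := f(one, one). Substituting into the earlier binding gives t := wrap(f(one, one)).
MGU = { v -> f(f(one, f(one, a)), one), w -> s(s(f(f(one, f(one, a)), one))), y2 -> f(one, a), x -> one, q -> s(s(s(f(f(one, f(one, a)), one)))), y1 -> f(one, one), t -> wrap(f(one, one)), p -> f(one, one) }, so w -> s(s(f(f(one, f(one, a)), one))).

s(s(f(f(one, f(one, a)), one)))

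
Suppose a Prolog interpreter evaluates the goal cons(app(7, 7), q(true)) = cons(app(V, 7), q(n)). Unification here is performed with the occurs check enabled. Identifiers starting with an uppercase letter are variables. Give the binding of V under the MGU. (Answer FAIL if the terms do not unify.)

Decompose cons/2: app(7, 7) = app(V, 7),  q(true) = q(n).
Decompose app/2: 7 = V,  7 = 7.
Bind V := 7; no other remaining equation mentions V.
Delete trivial equation 7 = 7.
Decompose q/1: true = n.
Clash: constants true and n differ; no unifier exists.

FAIL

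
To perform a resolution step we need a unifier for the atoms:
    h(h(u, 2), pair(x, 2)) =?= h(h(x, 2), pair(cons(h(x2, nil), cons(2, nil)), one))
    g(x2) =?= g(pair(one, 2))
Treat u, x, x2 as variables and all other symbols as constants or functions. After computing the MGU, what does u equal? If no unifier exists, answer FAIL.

FAIL

Decompose h/2: h(u, 2) =?= h(x, 2),  pair(x, 2) =?= pair(cons(h(x2, nil), cons(2, nil)), one).
Decompose h/2: u =?= x,  2 =?= 2.
Bind u := x; no other remaining equation mentions u.
Delete trivial equation 2 =?= 2.
Decompose pair/2: x =?= cons(h(x2, nil), cons(2, nil)),  2 =?= one.
Bind x := cons(h(x2, nil), cons(2, nil)); no other remaining equation mentions x. Substituting into the earlier binding gives u := cons(h(x2, nil), cons(2, nil)).
Clash: constants 2 and one differ; no unifier exists.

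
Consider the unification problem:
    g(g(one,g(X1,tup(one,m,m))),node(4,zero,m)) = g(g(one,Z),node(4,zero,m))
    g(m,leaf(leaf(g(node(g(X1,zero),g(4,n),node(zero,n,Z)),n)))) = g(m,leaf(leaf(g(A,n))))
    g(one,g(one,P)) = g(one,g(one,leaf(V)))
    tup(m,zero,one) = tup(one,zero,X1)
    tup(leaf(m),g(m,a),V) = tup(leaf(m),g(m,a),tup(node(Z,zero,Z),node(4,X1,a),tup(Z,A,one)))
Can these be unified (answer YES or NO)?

NO

Decompose g/2: g(one,g(X1,tup(one,m,m))) = g(one,Z),  node(4,zero,m) = node(4,zero,m).
Decompose g/2: one = one,  g(X1,tup(one,m,m)) = Z.
Delete trivial equation one = one.
Bind Z := g(X1,tup(one,m,m)); substituting into the 2 remaining equations that mention Z gives: g(m,leaf(leaf(g(node(g(X1,zero),g(4,n),node(zero,n,g(X1,tup(one,m,m)))),n)))) = g(m,leaf(leaf(g(A,n)))),  tup(leaf(m),g(m,a),V) = tup(leaf(m),g(m,a),tup(node(g(X1,tup(one,m,m)),zero,g(X1,tup(one,m,m))),node(4,X1,a),tup(g(X1,tup(one,m,m)),A,one))).
Delete trivial equation node(4,zero,m) = node(4,zero,m).
Decompose g/2: m = m,  leaf(leaf(g(node(g(X1,zero),g(4,n),node(zero,n,g(X1,tup(one,m,m)))),n))) = leaf(leaf(g(A,n))).
Delete trivial equation m = m.
Decompose leaf/1: leaf(g(node(g(X1,zero),g(4,n),node(zero,n,g(X1,tup(one,m,m)))),n)) = leaf(g(A,n)).
Decompose leaf/1: g(node(g(X1,zero),g(4,n),node(zero,n,g(X1,tup(one,m,m)))),n) = g(A,n).
Decompose g/2: node(g(X1,zero),g(4,n),node(zero,n,g(X1,tup(one,m,m)))) = A,  n = n.
Bind A := node(g(X1,zero),g(4,n),node(zero,n,g(X1,tup(one,m,m)))); substituting into the one remaining equation that mentions A gives: tup(leaf(m),g(m,a),V) = tup(leaf(m),g(m,a),tup(node(g(X1,tup(one,m,m)),zero,g(X1,tup(one,m,m))),node(4,X1,a),tup(g(X1,tup(one,m,m)),node(g(X1,zero),g(4,n),node(zero,n,g(X1,tup(one,m,m)))),one))).
Delete trivial equation n = n.
Decompose g/2: one = one,  g(one,P) = g(one,leaf(V)).
Delete trivial equation one = one.
Decompose g/2: one = one,  P = leaf(V).
Delete trivial equation one = one.
Bind P := leaf(V); no other remaining equation mentions P.
Decompose tup/3: m = one,  zero = zero,  one = X1.
Clash: constants m and one differ; no unifier exists.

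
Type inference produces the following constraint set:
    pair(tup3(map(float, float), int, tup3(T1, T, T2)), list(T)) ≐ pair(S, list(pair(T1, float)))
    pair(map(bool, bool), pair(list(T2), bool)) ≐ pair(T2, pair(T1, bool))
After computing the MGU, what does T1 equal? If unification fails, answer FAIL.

Decompose pair/2: tup3(map(float, float), int, tup3(T1, T, T2)) ≐ S,  list(T) ≐ list(pair(T1, float)).
Bind S := tup3(map(float, float), int, tup3(T1, T, T2)); no other remaining equation mentions S.
Decompose list/1: T ≐ pair(T1, float).
Bind T := pair(T1, float); no other remaining equation mentions T. Substituting into the earlier binding gives S := tup3(map(float, float), int, tup3(T1, pair(T1, float), T2)).
Decompose pair/2: map(bool, bool) ≐ T2,  pair(list(T2), bool) ≐ pair(T1, bool).
Bind T2 := map(bool, bool); substituting into the remaining equation gives: pair(list(map(bool, bool)), bool) ≐ pair(T1, bool). Substituting into the earlier binding gives S := tup3(map(float, float), int, tup3(T1, pair(T1, float), map(bool, bool))).
Decompose pair/2: list(map(bool, bool)) ≐ T1,  bool ≐ bool.
Bind T1 := list(map(bool, bool)); no other remaining equation mentions T1. Substituting into the earlier bindings gives S := tup3(map(float, float), int, tup3(list(map(bool, bool)), pair(list(map(bool, bool)), float), map(bool, bool))), T := pair(list(map(bool, bool)), float).
Delete trivial equation bool ≐ bool.
MGU = { S ↦ tup3(map(float, float), int, tup3(list(map(bool, bool)), pair(list(map(bool, bool)), float), map(bool, bool))), T ↦ pair(list(map(bool, bool)), float), T2 ↦ map(bool, bool), T1 ↦ list(map(bool, bool)) }, so T1 ↦ list(map(bool, bool)).

list(map(bool, bool))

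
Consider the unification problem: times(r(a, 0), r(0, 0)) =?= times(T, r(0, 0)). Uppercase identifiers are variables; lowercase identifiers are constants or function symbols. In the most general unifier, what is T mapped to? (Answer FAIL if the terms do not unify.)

Decompose times/2: r(a, 0) =?= T,  r(0, 0) =?= r(0, 0).
Bind T := r(a, 0); no other remaining equation mentions T.
Delete trivial equation r(0, 0) =?= r(0, 0).
MGU = { T ↦ r(a, 0) }, so T ↦ r(a, 0).

r(a, 0)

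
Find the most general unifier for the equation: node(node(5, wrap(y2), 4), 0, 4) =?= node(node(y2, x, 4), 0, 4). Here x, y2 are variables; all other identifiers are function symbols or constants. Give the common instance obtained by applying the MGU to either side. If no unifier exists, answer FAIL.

Decompose node/3: node(5, wrap(y2), 4) =?= node(y2, x, 4),  0 =?= 0,  4 =?= 4.
Decompose node/3: 5 =?= y2,  wrap(y2) =?= x,  4 =?= 4.
Bind y2 := 5; substituting into the one remaining equation that mentions y2 gives: wrap(5) =?= x.
Bind x := wrap(5); no other remaining equation mentions x.
Delete trivial equation 4 =?= 4.
Delete trivial equation 0 =?= 0.
Delete trivial equation 4 =?= 4.
Applying the MGU to either side gives node(node(5, wrap(5), 4), 0, 4).

node(node(5, wrap(5), 4), 0, 4)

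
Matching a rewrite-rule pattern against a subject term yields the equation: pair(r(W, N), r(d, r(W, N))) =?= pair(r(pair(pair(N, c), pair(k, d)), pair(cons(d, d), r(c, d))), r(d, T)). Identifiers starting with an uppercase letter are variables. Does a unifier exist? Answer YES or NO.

YES

Decompose pair/2: r(W, N) =?= r(pair(pair(N, c), pair(k, d)), pair(cons(d, d), r(c, d))),  r(d, r(W, N)) =?= r(d, T).
Decompose r/2: W =?= pair(pair(N, c), pair(k, d)),  N =?= pair(cons(d, d), r(c, d)).
Bind W := pair(pair(N, c), pair(k, d)); substituting into the one remaining equation that mentions W gives: r(d, r(pair(pair(N, c), pair(k, d)), N)) =?= r(d, T).
Bind N := pair(cons(d, d), r(c, d)); substituting into the remaining equation gives: r(d, r(pair(pair(pair(cons(d, d), r(c, d)), c), pair(k, d)), pair(cons(d, d), r(c, d)))) =?= r(d, T). Substituting into the earlier binding gives W := pair(pair(pair(cons(d, d), r(c, d)), c), pair(k, d)).
Decompose r/2: d =?= d,  r(pair(pair(pair(cons(d, d), r(c, d)), c), pair(k, d)), pair(cons(d, d), r(c, d))) =?= T.
Delete trivial equation d =?= d.
Bind T := r(pair(pair(pair(cons(d, d), r(c, d)), c), pair(k, d)), pair(cons(d, d), r(c, d))).
No equations remain and no clash or occurs-check failure arose, so a unifier exists.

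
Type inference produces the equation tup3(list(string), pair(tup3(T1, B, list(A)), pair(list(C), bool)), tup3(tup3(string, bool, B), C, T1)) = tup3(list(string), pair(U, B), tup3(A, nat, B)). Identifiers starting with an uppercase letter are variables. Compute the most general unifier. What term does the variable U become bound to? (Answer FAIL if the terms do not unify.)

tup3(pair(list(nat), bool), pair(list(nat), bool), list(tup3(string, bool, pair(list(nat), bool))))

Decompose tup3/3: list(string) = list(string),  pair(tup3(T1, B, list(A)), pair(list(C), bool)) = pair(U, B),  tup3(tup3(string, bool, B), C, T1) = tup3(A, nat, B).
Delete trivial equation list(string) = list(string).
Decompose pair/2: tup3(T1, B, list(A)) = U,  pair(list(C), bool) = B.
Bind U := tup3(T1, B, list(A)); no other remaining equation mentions U.
Bind B := pair(list(C), bool); substituting into the remaining equation gives: tup3(tup3(string, bool, pair(list(C), bool)), C, T1) = tup3(A, nat, pair(list(C), bool)). Substituting into the earlier binding gives U := tup3(T1, pair(list(C), bool), list(A)).
Decompose tup3/3: tup3(string, bool, pair(list(C), bool)) = A,  C = nat,  T1 = pair(list(C), bool).
Bind A := tup3(string, bool, pair(list(C), bool)); no other remaining equation mentions A. Substituting into the earlier binding gives U := tup3(T1, pair(list(C), bool), list(tup3(string, bool, pair(list(C), bool)))).
Bind C := nat; substituting into the remaining equation gives: T1 = pair(list(nat), bool). Substituting into the earlier bindings gives U := tup3(T1, pair(list(nat), bool), list(tup3(string, bool, pair(list(nat), bool)))), B := pair(list(nat), bool), A := tup3(string, bool, pair(list(nat), bool)).
Bind T1 := pair(list(nat), bool). Substituting into the earlier binding gives U := tup3(pair(list(nat), bool), pair(list(nat), bool), list(tup3(string, bool, pair(list(nat), bool)))).
MGU = { U ↦ tup3(pair(list(nat), bool), pair(list(nat), bool), list(tup3(string, bool, pair(list(nat), bool)))), B ↦ pair(list(nat), bool), A ↦ tup3(string, bool, pair(list(nat), bool)), C ↦ nat, T1 ↦ pair(list(nat), bool) }, so U ↦ tup3(pair(list(nat), bool), pair(list(nat), bool), list(tup3(string, bool, pair(list(nat), bool)))).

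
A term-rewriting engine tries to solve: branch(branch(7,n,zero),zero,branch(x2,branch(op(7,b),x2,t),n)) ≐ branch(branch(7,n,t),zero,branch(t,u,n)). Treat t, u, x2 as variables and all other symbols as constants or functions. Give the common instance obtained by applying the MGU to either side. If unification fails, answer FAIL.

branch(branch(7,n,zero),zero,branch(zero,branch(op(7,b),zero,zero),n))

Decompose branch/3: branch(7,n,zero) ≐ branch(7,n,t),  zero ≐ zero,  branch(x2,branch(op(7,b),x2,t),n) ≐ branch(t,u,n).
Decompose branch/3: 7 ≐ 7,  n ≐ n,  zero ≐ t.
Delete trivial equation 7 ≐ 7.
Delete trivial equation n ≐ n.
Bind t := zero; substituting into the one remaining equation that mentions t gives: branch(x2,branch(op(7,b),x2,zero),n) ≐ branch(zero,u,n).
Delete trivial equation zero ≐ zero.
Decompose branch/3: x2 ≐ zero,  branch(op(7,b),x2,zero) ≐ u,  n ≐ n.
Bind x2 := zero; substituting into the one remaining equation that mentions x2 gives: branch(op(7,b),zero,zero) ≐ u.
Bind u := branch(op(7,b),zero,zero); no other remaining equation mentions u.
Delete trivial equation n ≐ n.
Applying the MGU to either side gives branch(branch(7,n,zero),zero,branch(zero,branch(op(7,b),zero,zero),n)).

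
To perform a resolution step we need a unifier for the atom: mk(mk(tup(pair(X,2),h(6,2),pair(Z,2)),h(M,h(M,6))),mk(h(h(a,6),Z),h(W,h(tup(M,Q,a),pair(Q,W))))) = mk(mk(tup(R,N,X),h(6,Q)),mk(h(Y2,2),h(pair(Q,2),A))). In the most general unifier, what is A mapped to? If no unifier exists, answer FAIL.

Decompose mk/2: mk(tup(pair(X,2),h(6,2),pair(Z,2)),h(M,h(M,6))) = mk(tup(R,N,X),h(6,Q)),  mk(h(h(a,6),Z),h(W,h(tup(M,Q,a),pair(Q,W)))) = mk(h(Y2,2),h(pair(Q,2),A)).
Decompose mk/2: tup(pair(X,2),h(6,2),pair(Z,2)) = tup(R,N,X),  h(M,h(M,6)) = h(6,Q).
Decompose tup/3: pair(X,2) = R,  h(6,2) = N,  pair(Z,2) = X.
Bind R := pair(X,2); no other remaining equation mentions R.
Bind N := h(6,2); no other remaining equation mentions N.
Bind X := pair(Z,2); no other remaining equation mentions X. Substituting into the earlier binding gives R := pair(pair(Z,2),2).
Decompose h/2: M = 6,  h(M,6) = Q.
Bind M := 6; substituting into the remaining equations gives: h(6,6) = Q,  mk(h(h(a,6),Z),h(W,h(tup(6,Q,a),pair(Q,W)))) = mk(h(Y2,2),h(pair(Q,2),A)).
Bind Q := h(6,6); substituting into the remaining equation gives: mk(h(h(a,6),Z),h(W,h(tup(6,h(6,6),a),pair(h(6,6),W)))) = mk(h(Y2,2),h(pair(h(6,6),2),A)).
Decompose mk/2: h(h(a,6),Z) = h(Y2,2),  h(W,h(tup(6,h(6,6),a),pair(h(6,6),W))) = h(pair(h(6,6),2),A).
Decompose h/2: h(a,6) = Y2,  Z = 2.
Bind Y2 := h(a,6); no other remaining equation mentions Y2.
Bind Z := 2; no other remaining equation mentions Z. Substituting into the earlier bindings gives R := pair(pair(2,2),2), X := pair(2,2).
Decompose h/2: W = pair(h(6,6),2),  h(tup(6,h(6,6),a),pair(h(6,6),W)) = A.
Bind W := pair(h(6,6),2); substituting into the remaining equation gives: h(tup(6,h(6,6),a),pair(h(6,6),pair(h(6,6),2))) = A.
Bind A := h(tup(6,h(6,6),a),pair(h(6,6),pair(h(6,6),2))).
MGU = { R -> pair(pair(2,2),2), N -> h(6,2), X -> pair(2,2), M -> 6, Q -> h(6,6), Y2 -> h(a,6), Z -> 2, W -> pair(h(6,6),2), A -> h(tup(6,h(6,6),a),pair(h(6,6),pair(h(6,6),2))) }, so A -> h(tup(6,h(6,6),a),pair(h(6,6),pair(h(6,6),2))).

h(tup(6,h(6,6),a),pair(h(6,6),pair(h(6,6),2)))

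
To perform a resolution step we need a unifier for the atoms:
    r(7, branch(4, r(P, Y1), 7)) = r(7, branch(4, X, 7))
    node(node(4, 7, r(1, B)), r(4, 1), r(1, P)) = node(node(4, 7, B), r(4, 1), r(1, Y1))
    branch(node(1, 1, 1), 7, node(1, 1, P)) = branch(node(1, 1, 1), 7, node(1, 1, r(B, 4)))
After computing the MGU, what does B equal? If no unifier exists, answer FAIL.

FAIL

Decompose r/2: 7 = 7,  branch(4, r(P, Y1), 7) = branch(4, X, 7).
Delete trivial equation 7 = 7.
Decompose branch/3: 4 = 4,  r(P, Y1) = X,  7 = 7.
Delete trivial equation 4 = 4.
Bind X := r(P, Y1); no other remaining equation mentions X.
Delete trivial equation 7 = 7.
Decompose node/3: node(4, 7, r(1, B)) = node(4, 7, B),  r(4, 1) = r(4, 1),  r(1, P) = r(1, Y1).
Decompose node/3: 4 = 4,  7 = 7,  r(1, B) = B.
Delete trivial equation 4 = 4.
Delete trivial equation 7 = 7.
Occurs check fails: B occurs in r(1, B); the equation B = r(1, B) has no finite solution.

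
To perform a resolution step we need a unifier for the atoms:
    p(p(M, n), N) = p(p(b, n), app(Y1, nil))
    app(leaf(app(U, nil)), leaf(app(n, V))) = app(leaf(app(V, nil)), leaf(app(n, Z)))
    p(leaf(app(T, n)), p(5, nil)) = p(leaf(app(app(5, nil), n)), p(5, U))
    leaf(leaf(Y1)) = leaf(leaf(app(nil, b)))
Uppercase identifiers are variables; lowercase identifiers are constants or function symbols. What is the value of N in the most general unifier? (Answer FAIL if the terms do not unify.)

Decompose p/2: p(M, n) = p(b, n),  N = app(Y1, nil).
Decompose p/2: M = b,  n = n.
Bind M := b; no other remaining equation mentions M.
Delete trivial equation n = n.
Bind N := app(Y1, nil); no other remaining equation mentions N.
Decompose app/2: leaf(app(U, nil)) = leaf(app(V, nil)),  leaf(app(n, V)) = leaf(app(n, Z)).
Decompose leaf/1: app(U, nil) = app(V, nil).
Decompose app/2: U = V,  nil = nil.
Bind U := V; substituting into the one remaining equation that mentions U gives: p(leaf(app(T, n)), p(5, nil)) = p(leaf(app(app(5, nil), n)), p(5, V)).
Delete trivial equation nil = nil.
Decompose leaf/1: app(n, V) = app(n, Z).
Decompose app/2: n = n,  V = Z.
Delete trivial equation n = n.
Bind V := Z; substituting into the one remaining equation that mentions V gives: p(leaf(app(T, n)), p(5, nil)) = p(leaf(app(app(5, nil), n)), p(5, Z)). Substituting into the earlier binding gives U := Z.
Decompose p/2: leaf(app(T, n)) = leaf(app(app(5, nil), n)),  p(5, nil) = p(5, Z).
Decompose leaf/1: app(T, n) = app(app(5, nil), n).
Decompose app/2: T = app(5, nil),  n = n.
Bind T := app(5, nil); no other remaining equation mentions T.
Delete trivial equation n = n.
Decompose p/2: 5 = 5,  nil = Z.
Delete trivial equation 5 = 5.
Bind Z := nil; no other remaining equation mentions Z. Substituting into the earlier bindings gives U := nil, V := nil.
Decompose leaf/1: leaf(Y1) = leaf(app(nil, b)).
Decompose leaf/1: Y1 = app(nil, b).
Bind Y1 := app(nil, b). Substituting into the earlier binding gives N := app(app(nil, b), nil).
MGU = { M -> b, N -> app(app(nil, b), nil), U -> nil, V -> nil, T -> app(5, nil), Z -> nil, Y1 -> app(nil, b) }, so N -> app(app(nil, b), nil).

app(app(nil, b), nil)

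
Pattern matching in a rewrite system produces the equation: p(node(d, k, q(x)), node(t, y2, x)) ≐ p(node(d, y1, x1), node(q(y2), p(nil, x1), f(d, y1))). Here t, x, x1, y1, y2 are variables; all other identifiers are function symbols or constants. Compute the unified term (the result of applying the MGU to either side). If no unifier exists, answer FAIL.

p(node(d, k, q(f(d, k))), node(q(p(nil, q(f(d, k)))), p(nil, q(f(d, k))), f(d, k)))

Decompose p/2: node(d, k, q(x)) ≐ node(d, y1, x1),  node(t, y2, x) ≐ node(q(y2), p(nil, x1), f(d, y1)).
Decompose node/3: d ≐ d,  k ≐ y1,  q(x) ≐ x1.
Delete trivial equation d ≐ d.
Bind y1 := k; substituting into the one remaining equation that mentions y1 gives: node(t, y2, x) ≐ node(q(y2), p(nil, x1), f(d, k)).
Bind x1 := q(x); substituting into the remaining equation gives: node(t, y2, x) ≐ node(q(y2), p(nil, q(x)), f(d, k)).
Decompose node/3: t ≐ q(y2),  y2 ≐ p(nil, q(x)),  x ≐ f(d, k).
Bind t := q(y2); no other remaining equation mentions t.
Bind y2 := p(nil, q(x)); no other remaining equation mentions y2. Substituting into the earlier binding gives t := q(p(nil, q(x))).
Bind x := f(d, k). Substituting into the earlier bindings gives x1 := q(f(d, k)), t := q(p(nil, q(f(d, k)))), y2 := p(nil, q(f(d, k))).
Applying the MGU to either side gives p(node(d, k, q(f(d, k))), node(q(p(nil, q(f(d, k)))), p(nil, q(f(d, k))), f(d, k))).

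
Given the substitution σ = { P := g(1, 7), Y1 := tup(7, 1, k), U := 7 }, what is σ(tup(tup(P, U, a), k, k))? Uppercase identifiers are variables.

tup(tup(g(1, 7), 7, a), k, k)

Replace each occurrence of P with g(1, 7).
Replace each occurrence of U with 7.
Result: tup(tup(g(1, 7), 7, a), k, k).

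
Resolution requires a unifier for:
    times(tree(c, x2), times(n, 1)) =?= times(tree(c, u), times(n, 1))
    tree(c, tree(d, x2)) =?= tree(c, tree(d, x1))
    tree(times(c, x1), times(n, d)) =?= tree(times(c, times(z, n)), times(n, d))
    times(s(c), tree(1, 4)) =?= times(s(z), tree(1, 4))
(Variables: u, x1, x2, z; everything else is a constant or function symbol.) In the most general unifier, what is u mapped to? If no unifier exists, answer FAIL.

Decompose times/2: tree(c, x2) =?= tree(c, u),  times(n, 1) =?= times(n, 1).
Decompose tree/2: c =?= c,  x2 =?= u.
Delete trivial equation c =?= c.
Bind x2 := u; substituting into the one remaining equation that mentions x2 gives: tree(c, tree(d, u)) =?= tree(c, tree(d, x1)).
Delete trivial equation times(n, 1) =?= times(n, 1).
Decompose tree/2: c =?= c,  tree(d, u) =?= tree(d, x1).
Delete trivial equation c =?= c.
Decompose tree/2: d =?= d,  u =?= x1.
Delete trivial equation d =?= d.
Bind u := x1; no other remaining equation mentions u. Substituting into the earlier binding gives x2 := x1.
Decompose tree/2: times(c, x1) =?= times(c, times(z, n)),  times(n, d) =?= times(n, d).
Decompose times/2: c =?= c,  x1 =?= times(z, n).
Delete trivial equation c =?= c.
Bind x1 := times(z, n); no other remaining equation mentions x1. Substituting into the earlier bindings gives x2 := times(z, n), u := times(z, n).
Delete trivial equation times(n, d) =?= times(n, d).
Decompose times/2: s(c) =?= s(z),  tree(1, 4) =?= tree(1, 4).
Decompose s/1: c =?= z.
Bind z := c; no other remaining equation mentions z. Substituting into the earlier bindings gives x2 := times(c, n), u := times(c, n), x1 := times(c, n).
Delete trivial equation tree(1, 4) =?= tree(1, 4).
MGU = { x2 := times(c, n), u := times(c, n), x1 := times(c, n), z := c }, so u := times(c, n).

times(c, n)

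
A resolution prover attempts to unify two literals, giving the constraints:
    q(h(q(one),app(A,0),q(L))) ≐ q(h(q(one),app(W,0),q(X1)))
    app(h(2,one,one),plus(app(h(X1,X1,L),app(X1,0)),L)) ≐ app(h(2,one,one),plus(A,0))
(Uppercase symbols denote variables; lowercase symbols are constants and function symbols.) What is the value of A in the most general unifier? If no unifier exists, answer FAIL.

app(h(0,0,0),app(0,0))

Decompose q/1: h(q(one),app(A,0),q(L)) ≐ h(q(one),app(W,0),q(X1)).
Decompose h/3: q(one) ≐ q(one),  app(A,0) ≐ app(W,0),  q(L) ≐ q(X1).
Delete trivial equation q(one) ≐ q(one).
Decompose app/2: A ≐ W,  0 ≐ 0.
Bind A := W; substituting into the one remaining equation that mentions A gives: app(h(2,one,one),plus(app(h(X1,X1,L),app(X1,0)),L)) ≐ app(h(2,one,one),plus(W,0)).
Delete trivial equation 0 ≐ 0.
Decompose q/1: L ≐ X1.
Bind L := X1; substituting into the remaining equation gives: app(h(2,one,one),plus(app(h(X1,X1,X1),app(X1,0)),X1)) ≐ app(h(2,one,one),plus(W,0)).
Decompose app/2: h(2,one,one) ≐ h(2,one,one),  plus(app(h(X1,X1,X1),app(X1,0)),X1) ≐ plus(W,0).
Delete trivial equation h(2,one,one) ≐ h(2,one,one).
Decompose plus/2: app(h(X1,X1,X1),app(X1,0)) ≐ W,  X1 ≐ 0.
Bind W := app(h(X1,X1,X1),app(X1,0)); no other remaining equation mentions W. Substituting into the earlier binding gives A := app(h(X1,X1,X1),app(X1,0)).
Bind X1 := 0. Substituting into the earlier bindings gives A := app(h(0,0,0),app(0,0)), L := 0, W := app(h(0,0,0),app(0,0)).
MGU = { A := app(h(0,0,0),app(0,0)), L := 0, W := app(h(0,0,0),app(0,0)), X1 := 0 }, so A := app(h(0,0,0),app(0,0)).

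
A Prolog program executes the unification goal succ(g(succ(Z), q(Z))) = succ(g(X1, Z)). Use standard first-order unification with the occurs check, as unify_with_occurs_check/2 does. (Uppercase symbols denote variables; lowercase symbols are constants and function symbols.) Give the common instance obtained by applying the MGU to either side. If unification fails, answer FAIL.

FAIL

Decompose succ/1: g(succ(Z), q(Z)) = g(X1, Z).
Decompose g/2: succ(Z) = X1,  q(Z) = Z.
Bind X1 := succ(Z); no other remaining equation mentions X1.
Occurs check fails: Z occurs in q(Z); the equation Z = q(Z) has no finite solution.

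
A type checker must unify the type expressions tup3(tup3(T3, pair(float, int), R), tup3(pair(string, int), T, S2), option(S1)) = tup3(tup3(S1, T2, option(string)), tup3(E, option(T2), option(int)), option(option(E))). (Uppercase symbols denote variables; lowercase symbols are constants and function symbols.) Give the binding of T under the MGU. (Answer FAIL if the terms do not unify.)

Decompose tup3/3: tup3(T3, pair(float, int), R) = tup3(S1, T2, option(string)),  tup3(pair(string, int), T, S2) = tup3(E, option(T2), option(int)),  option(S1) = option(option(E)).
Decompose tup3/3: T3 = S1,  pair(float, int) = T2,  R = option(string).
Bind T3 := S1; no other remaining equation mentions T3.
Bind T2 := pair(float, int); substituting into the one remaining equation that mentions T2 gives: tup3(pair(string, int), T, S2) = tup3(E, option(pair(float, int)), option(int)).
Bind R := option(string); no other remaining equation mentions R.
Decompose tup3/3: pair(string, int) = E,  T = option(pair(float, int)),  S2 = option(int).
Bind E := pair(string, int); substituting into the one remaining equation that mentions E gives: option(S1) = option(option(pair(string, int))).
Bind T := option(pair(float, int)); no other remaining equation mentions T.
Bind S2 := option(int); no other remaining equation mentions S2.
Decompose option/1: S1 = option(pair(string, int)).
Bind S1 := option(pair(string, int)). Substituting into the earlier binding gives T3 := option(pair(string, int)).
MGU = { T3 ↦ option(pair(string, int)), T2 ↦ pair(float, int), R ↦ option(string), E ↦ pair(string, int), T ↦ option(pair(float, int)), S2 ↦ option(int), S1 ↦ option(pair(string, int)) }, so T ↦ option(pair(float, int)).

option(pair(float, int))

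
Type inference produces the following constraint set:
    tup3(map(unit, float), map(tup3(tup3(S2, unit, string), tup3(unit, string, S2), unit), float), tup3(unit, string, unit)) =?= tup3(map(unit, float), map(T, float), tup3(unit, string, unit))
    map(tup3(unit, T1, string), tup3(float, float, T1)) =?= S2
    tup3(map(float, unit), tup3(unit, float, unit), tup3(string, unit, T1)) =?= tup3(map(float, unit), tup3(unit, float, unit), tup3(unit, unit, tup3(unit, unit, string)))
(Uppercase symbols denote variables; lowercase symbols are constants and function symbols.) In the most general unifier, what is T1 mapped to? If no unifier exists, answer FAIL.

FAIL

Decompose tup3/3: map(unit, float) =?= map(unit, float),  map(tup3(tup3(S2, unit, string), tup3(unit, string, S2), unit), float) =?= map(T, float),  tup3(unit, string, unit) =?= tup3(unit, string, unit).
Delete trivial equation map(unit, float) =?= map(unit, float).
Decompose map/2: tup3(tup3(S2, unit, string), tup3(unit, string, S2), unit) =?= T,  float =?= float.
Bind T := tup3(tup3(S2, unit, string), tup3(unit, string, S2), unit); no other remaining equation mentions T.
Delete trivial equation float =?= float.
Delete trivial equation tup3(unit, string, unit) =?= tup3(unit, string, unit).
Bind S2 := map(tup3(unit, T1, string), tup3(float, float, T1)); no other remaining equation mentions S2. Substituting into the earlier binding gives T := tup3(tup3(map(tup3(unit, T1, string), tup3(float, float, T1)), unit, string), tup3(unit, string, map(tup3(unit, T1, string), tup3(float, float, T1))), unit).
Decompose tup3/3: map(float, unit) =?= map(float, unit),  tup3(unit, float, unit) =?= tup3(unit, float, unit),  tup3(string, unit, T1) =?= tup3(unit, unit, tup3(unit, unit, string)).
Delete trivial equation map(float, unit) =?= map(float, unit).
Delete trivial equation tup3(unit, float, unit) =?= tup3(unit, float, unit).
Decompose tup3/3: string =?= unit,  unit =?= unit,  T1 =?= tup3(unit, unit, string).
Clash: constants string and unit differ; no unifier exists.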